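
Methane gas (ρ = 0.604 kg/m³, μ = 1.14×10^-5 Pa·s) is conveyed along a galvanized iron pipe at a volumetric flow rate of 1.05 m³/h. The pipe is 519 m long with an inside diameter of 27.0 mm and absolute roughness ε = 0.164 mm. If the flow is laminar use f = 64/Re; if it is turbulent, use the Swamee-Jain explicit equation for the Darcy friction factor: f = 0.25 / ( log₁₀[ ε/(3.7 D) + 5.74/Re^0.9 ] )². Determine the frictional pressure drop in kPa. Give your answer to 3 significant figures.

Q = 1.05 m³/h = 1.05/3600 = 0.0002917 m³/s.
Cross-sectional area A = πD²/4 = π(0.027)²/4 = 0.0005726 m²; mean velocity V = Q/A = 0.0002917/0.0005726 = 0.5094 m/s.
Reynolds number Re = ρVD/μ = 0.604 · 0.5094 · 0.027 / 1.14e-05 = 728.7.
Re < 2300 → laminar flow, so f = 64/Re = 64/728.7 = 0.08782 (the turbulent correlation is not needed).
Darcy-Weisbach: ΔP = f(L/D)(ρV²/2) = 0.08782·(519/0.027)·(0.604·0.5094²/2) = 0.08782·1.922e+04·0.07837 = 132.3 Pa.
ΔP = 132.3 Pa = 0.132 kPa.

ΔP ≈ 0.132 kPa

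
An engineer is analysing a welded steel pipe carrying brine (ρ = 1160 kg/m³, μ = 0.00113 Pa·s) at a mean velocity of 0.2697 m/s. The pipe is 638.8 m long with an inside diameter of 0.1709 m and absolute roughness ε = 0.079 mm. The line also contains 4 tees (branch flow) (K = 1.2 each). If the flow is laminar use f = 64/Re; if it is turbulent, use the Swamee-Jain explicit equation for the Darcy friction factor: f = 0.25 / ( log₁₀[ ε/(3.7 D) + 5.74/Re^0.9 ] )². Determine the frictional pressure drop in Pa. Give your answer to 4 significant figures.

Reynolds number Re = ρVD/μ = 1160 · 0.2697 · 0.1709 / 0.00113 = 4.732e+04.
Re > 4000 → turbulent. Relative roughness ε/D = 7.9e-05/0.1709 = 0.000462. Swamee-Jain: f = 0.25/(log₁₀[0.000462/3.7 + 5.74/4.732e+04^0.9])² = 0.25/(log₁₀[0.000125 + 0.000356])² = 0.25/(-3.318)² = 0.02271.
Total minor-loss coefficient ΣK = 4·1.2 = 4.8.
ΔP = [f·L/D + ΣK]·(ρV²/2) = [0.02271·638.8/0.1709 + 4.8]·(1160·0.2697²/2) = [84.88 + 4.8]·42.19 = 3784 Pa.

ΔP ≈ 3784 Pa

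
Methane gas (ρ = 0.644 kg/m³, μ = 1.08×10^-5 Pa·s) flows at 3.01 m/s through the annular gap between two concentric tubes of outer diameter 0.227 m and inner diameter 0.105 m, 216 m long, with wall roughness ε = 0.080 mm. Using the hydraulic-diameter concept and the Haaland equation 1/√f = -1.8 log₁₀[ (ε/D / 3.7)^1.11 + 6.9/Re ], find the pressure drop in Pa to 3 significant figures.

Hydraulic diameter D_h = 4A/P = D_o - D_i = 0.227 - 0.105 = 0.122 m.
Re = ρVD_h/μ = 0.644·3.01·0.122/1.08e-05 = 2.19e+04.
ε/D_h = 8e-05/0.122 = 0.000656; Haaland gives 1/√f = -1.8 log₁₀[6.85e-05+0.000315] = 6.149, so f = 0.02645.
ΔP = f(L/D_h)(ρV²/2) = 0.02645·216/0.122·2.917 = 136.6 Pa.

ΔP ≈ 137 Pa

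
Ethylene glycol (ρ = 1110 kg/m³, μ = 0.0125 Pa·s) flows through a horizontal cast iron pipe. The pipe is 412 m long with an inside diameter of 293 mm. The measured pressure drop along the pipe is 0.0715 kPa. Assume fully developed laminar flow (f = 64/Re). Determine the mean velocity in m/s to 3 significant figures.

For laminar flow, f = 64/Re with Re = ρVD/μ, so Darcy-Weisbach reduces to ΔP = 32μLV/D². Solving for V: V = ΔP·D²/(32μL) = 71.5·(0.293)²/(32·0.0125·412) = 0.03725 m/s.
Check: Re = ρVD/μ = 1110·0.03725·0.293/0.0125 = 969.1 < 2300, so the laminar assumption holds.

V ≈ 0.0372 m/s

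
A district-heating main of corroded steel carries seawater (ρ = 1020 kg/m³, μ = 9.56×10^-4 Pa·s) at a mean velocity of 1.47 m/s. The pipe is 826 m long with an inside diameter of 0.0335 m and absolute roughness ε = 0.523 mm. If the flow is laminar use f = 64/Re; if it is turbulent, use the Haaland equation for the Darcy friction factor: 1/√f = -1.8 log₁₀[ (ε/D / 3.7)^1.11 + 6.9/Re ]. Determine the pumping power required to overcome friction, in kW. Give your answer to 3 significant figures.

Reynolds number Re = ρVD/μ = 1020 · 1.47 · 0.0335 / 0.000956 = 5.254e+04.
Re > 4000 → turbulent. Relative roughness ε/D = 0.000523/0.0335 = 0.0156. Haaland: 1/√f = -1.8 log₁₀[(0.0156/3.7)^1.11 + 6.9/5.254e+04] = -1.8 log₁₀[0.00231 + 0.000131] = 4.702, so f = 0.04524.
Darcy-Weisbach: ΔP = f(L/D)(ρV²/2) = 0.04524·(826/0.0335)·(1020·1.47²/2) = 0.04524·2.466e+04·1102 = 1.229e+06 Pa.
Q = V·A = 1.47·0.0008814 = 0.001296 m³/s.
Pumping power P = QΔP = 0.001296·1.229e+06 = 1593 W = 1.59 kW.

P ≈ 1.59 kW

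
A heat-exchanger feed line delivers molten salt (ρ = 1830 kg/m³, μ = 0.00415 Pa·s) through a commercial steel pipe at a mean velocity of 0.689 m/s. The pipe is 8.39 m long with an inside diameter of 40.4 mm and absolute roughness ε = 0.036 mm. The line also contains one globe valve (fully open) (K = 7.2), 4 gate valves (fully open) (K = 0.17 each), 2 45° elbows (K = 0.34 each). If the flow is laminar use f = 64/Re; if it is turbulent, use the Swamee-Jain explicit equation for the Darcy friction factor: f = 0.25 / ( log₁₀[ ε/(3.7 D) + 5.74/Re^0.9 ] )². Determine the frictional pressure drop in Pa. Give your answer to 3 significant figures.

Reynolds number Re = ρVD/μ = 1830 · 0.689 · 0.0404 / 0.00415 = 1.227e+04.
Re > 4000 → turbulent. Relative roughness ε/D = 3.6e-05/0.0404 = 0.000891. Swamee-Jain: f = 0.25/(log₁₀[0.000891/3.7 + 5.74/1.227e+04^0.9])² = 0.25/(log₁₀[0.000241 + 0.0012])² = 0.25/(-2.842)² = 0.03096.
Total minor-loss coefficient ΣK = 1·7.2 + 4·0.17 + 2·0.34 = 8.56.
ΔP = [f·L/D + ΣK]·(ρV²/2) = [0.03096·8.39/0.0404 + 8.56]·(1830·0.689²/2) = [6.429 + 8.56]·434.4 = 6511 Pa.

ΔP ≈ 6510 Pa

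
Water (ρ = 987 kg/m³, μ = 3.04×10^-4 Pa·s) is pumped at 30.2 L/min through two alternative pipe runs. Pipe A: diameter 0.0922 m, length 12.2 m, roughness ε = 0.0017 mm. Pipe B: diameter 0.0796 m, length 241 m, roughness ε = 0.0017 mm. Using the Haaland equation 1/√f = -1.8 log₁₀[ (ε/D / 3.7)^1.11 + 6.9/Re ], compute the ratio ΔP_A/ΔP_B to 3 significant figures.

Pipe A: V = Q/A = 0.0005033/0.006677 = 0.07539 m/s; Re = 2.257e+04; ε/D = 1.84e-05; Haaland → f = 0.02501; ΔP_A = f(L/D)(ρV²/2) = 9.283 Pa.
Pipe B: V = Q/A = 0.0005033/0.004976 = 0.1011 m/s; Re = 2.614e+04; ε/D = 2.14e-05; Haaland → f = 0.02414; ΔP_B = f(L/D)(ρV²/2) = 368.9 Pa.
ΔP_A/ΔP_B = 9.283/368.9 = 0.0252.

ΔP_A/ΔP_B ≈ 0.0252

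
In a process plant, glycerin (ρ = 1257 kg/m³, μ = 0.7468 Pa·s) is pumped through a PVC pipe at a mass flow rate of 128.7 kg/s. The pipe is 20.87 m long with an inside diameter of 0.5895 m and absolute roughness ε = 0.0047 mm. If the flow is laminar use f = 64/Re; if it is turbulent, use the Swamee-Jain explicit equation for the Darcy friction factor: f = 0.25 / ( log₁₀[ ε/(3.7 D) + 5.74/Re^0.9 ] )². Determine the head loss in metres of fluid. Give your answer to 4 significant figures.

A = πD²/4 = π(0.5895)²/4 = 0.2729 m²; mean velocity V = ṁ/(ρA) = 128.7/(1257 · 0.2729) = 0.3751 m/s.
Reynolds number Re = ρVD/μ = 1257 · 0.3751 · 0.5895 / 0.747 = 372.2.
Re < 2300 → laminar flow, so f = 64/Re = 64/372.2 = 0.1719 (the turbulent correlation is not needed).
Darcy-Weisbach: ΔP = f(L/D)(ρV²/2) = 0.1719·(20.87/0.5895)·(1257·0.3751²/2) = 0.1719·35.4·88.45 = 538.4 Pa.
Head loss h_f = ΔP/(ρg) = 538.4/(1257·9.81) = 0.04366 m.

h_f ≈ 0.04366 m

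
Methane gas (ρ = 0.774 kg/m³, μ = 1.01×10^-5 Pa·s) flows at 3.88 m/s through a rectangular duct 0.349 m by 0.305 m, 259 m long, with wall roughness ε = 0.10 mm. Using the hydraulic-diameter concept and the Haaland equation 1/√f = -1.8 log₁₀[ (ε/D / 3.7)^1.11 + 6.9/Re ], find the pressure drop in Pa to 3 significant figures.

Hydraulic diameter D_h = 4A/P = 4·(0.349·0.305)/(2·(0.349+0.305)) = 0.4258/1.308 = 0.3255 m.
Re = ρVD_h/μ = 0.774·3.88·0.3255/1.01e-05 = 9.679e+04.
ε/D_h = 0.0001/0.3255 = 0.000307; Haaland gives 1/√f = -1.8 log₁₀[2.95e-05+7.13e-05] = 7.194, so f = 0.01932.
ΔP = f(L/D_h)(ρV²/2) = 0.01932·259/0.3255·5.826 = 89.58 Pa.

ΔP ≈ 89.6 Pa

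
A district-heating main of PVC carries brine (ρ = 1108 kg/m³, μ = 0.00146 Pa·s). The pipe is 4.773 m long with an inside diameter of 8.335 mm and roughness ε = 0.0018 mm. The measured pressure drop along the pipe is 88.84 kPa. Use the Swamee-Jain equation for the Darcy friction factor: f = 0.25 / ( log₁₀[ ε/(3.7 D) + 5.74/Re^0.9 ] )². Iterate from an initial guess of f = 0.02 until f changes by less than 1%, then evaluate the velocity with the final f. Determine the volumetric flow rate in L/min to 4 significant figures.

Q ≈ 10.72 L/min

Rearranging Darcy-Weisbach: V = √(2·ΔP·D/(f·L·ρ)). With ε/D = 1.8e-06/0.008335 = 0.000216, iterate starting from f = 0.02:
  f = 0.02 → V = √(2·8.884e+04·0.008335/(0.02·4.773·1108)) = 3.742 m/s; Re = ρVD/μ = 2.367e+04; f → 0.02534
  f = 0.02534 → V = 3.325 m/s; Re = 2.103e+04; f → 0.02604
  f = 0.02604 → V = 3.279 m/s; Re = 2.074e+04; f → 0.02612
Converged (Δf/f < 1%). With the final f = 0.02612: V = √(2·8.884e+04·0.008335/(0.02612·4.773·1108)) = 3.274 m/s.
Q = V·A = 3.274·(π/4·0.008335²) = 0.0001787 m³/s = 10.72 L/min.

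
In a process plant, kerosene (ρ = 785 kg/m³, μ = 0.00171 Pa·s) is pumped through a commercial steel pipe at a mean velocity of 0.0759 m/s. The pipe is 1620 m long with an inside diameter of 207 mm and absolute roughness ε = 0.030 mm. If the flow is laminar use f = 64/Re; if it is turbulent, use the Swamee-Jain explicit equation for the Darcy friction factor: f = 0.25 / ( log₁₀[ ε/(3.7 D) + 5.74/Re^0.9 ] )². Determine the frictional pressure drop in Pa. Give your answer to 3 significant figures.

ΔP ≈ 605 Pa

Reynolds number Re = ρVD/μ = 785 · 0.0759 · 0.207 / 0.00171 = 7212.
Re > 4000 → turbulent. Relative roughness ε/D = 3e-05/0.207 = 0.000145. Swamee-Jain: f = 0.25/(log₁₀[0.000145/3.7 + 5.74/7212^0.9])² = 0.25/(log₁₀[3.92e-05 + 0.00193])² = 0.25/(-2.705)² = 0.03418.
Darcy-Weisbach: ΔP = f(L/D)(ρV²/2) = 0.03418·(1620/0.207)·(785·0.0759²/2) = 0.03418·7826·2.261 = 604.8 Pa.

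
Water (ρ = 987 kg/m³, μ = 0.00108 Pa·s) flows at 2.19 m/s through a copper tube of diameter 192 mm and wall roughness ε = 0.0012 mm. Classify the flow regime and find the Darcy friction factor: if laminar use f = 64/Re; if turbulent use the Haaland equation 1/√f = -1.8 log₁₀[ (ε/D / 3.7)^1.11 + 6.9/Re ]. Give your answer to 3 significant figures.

Re = ρVD/μ = 987·2.19·0.192/0.00108 = 3.843e+05.
Re > 4000 → turbulent. ε/D = 1.2e-06/0.192 = 6.25e-06; Haaland: 1/√f = -1.8 log₁₀[3.91e-07 + 1.8e-05] = 8.526, so f = 0.01376.

f ≈ 0.0138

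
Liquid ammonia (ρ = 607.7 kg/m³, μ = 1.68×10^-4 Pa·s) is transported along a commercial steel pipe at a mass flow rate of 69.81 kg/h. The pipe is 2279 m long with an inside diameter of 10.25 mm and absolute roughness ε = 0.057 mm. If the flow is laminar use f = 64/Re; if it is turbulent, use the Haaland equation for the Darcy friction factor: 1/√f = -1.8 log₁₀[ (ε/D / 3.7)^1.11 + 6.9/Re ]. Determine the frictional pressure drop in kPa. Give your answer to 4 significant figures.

ΔP ≈ 367.0 kPa

ṁ = 69.81 kg/h = 69.81/3600 = 0.01939 kg/s.
A = πD²/4 = π(0.01025)²/4 = 8.252e-05 m²; mean velocity V = ṁ/(ρA) = 0.01939/(607.7 · 8.252e-05) = 0.3867 m/s.
Reynolds number Re = ρVD/μ = 607.7 · 0.3867 · 0.01025 / 0.000168 = 1.434e+04.
Re > 4000 → turbulent. Relative roughness ε/D = 5.7e-05/0.01025 = 0.00556. Haaland: 1/√f = -1.8 log₁₀[(0.00556/3.7)^1.11 + 6.9/1.434e+04] = -1.8 log₁₀[0.000735 + 0.000481] = 5.247, so f = 0.03633.
Darcy-Weisbach: ΔP = f(L/D)(ρV²/2) = 0.03633·(2279/0.01025)·(607.7·0.3867²/2) = 0.03633·2.223e+05·45.44 = 3.67e+05 Pa.
ΔP = 3.67e+05 Pa = 367.0 kPa.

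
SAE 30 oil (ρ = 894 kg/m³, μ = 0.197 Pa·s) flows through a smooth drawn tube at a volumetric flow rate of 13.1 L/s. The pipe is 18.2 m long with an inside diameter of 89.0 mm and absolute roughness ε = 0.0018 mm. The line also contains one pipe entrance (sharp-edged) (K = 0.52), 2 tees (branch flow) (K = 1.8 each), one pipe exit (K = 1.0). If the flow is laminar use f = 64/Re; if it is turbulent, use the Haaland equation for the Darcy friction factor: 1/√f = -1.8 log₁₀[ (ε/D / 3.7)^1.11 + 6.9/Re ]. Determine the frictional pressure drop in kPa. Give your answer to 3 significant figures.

Q = 13.1 L/s = 13.1/1000 = 0.0131 m³/s.
Cross-sectional area A = πD²/4 = π(0.089)²/4 = 0.006221 m²; mean velocity V = Q/A = 0.0131/0.006221 = 2.106 m/s.
Reynolds number Re = ρVD/μ = 894 · 2.106 · 0.089 / 0.197 = 850.5.
Re < 2300 → laminar flow, so f = 64/Re = 64/850.5 = 0.07525 (the turbulent correlation is not needed).
Total minor-loss coefficient ΣK = 1·0.52 + 2·1.8 + 1·1 = 5.12.
ΔP = [f·L/D + ΣK]·(ρV²/2) = [0.07525·18.2/0.089 + 5.12]·(894·2.106²/2) = [15.39 + 5.12]·1982 = 4.065e+04 Pa.
ΔP = 4.065e+04 Pa = 40.6 kPa.

ΔP ≈ 40.6 kPa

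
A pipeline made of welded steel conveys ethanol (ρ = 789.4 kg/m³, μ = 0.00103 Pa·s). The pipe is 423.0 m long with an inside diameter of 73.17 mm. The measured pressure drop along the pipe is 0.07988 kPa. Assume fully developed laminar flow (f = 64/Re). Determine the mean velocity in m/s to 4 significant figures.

V ≈ 0.03067 m/s

For laminar flow, f = 64/Re with Re = ρVD/μ, so Darcy-Weisbach reduces to ΔP = 32μLV/D². Solving for V: V = ΔP·D²/(32μL) = 79.88·(0.07317)²/(32·0.00103·423) = 0.03067 m/s.
Check: Re = ρVD/μ = 789.4·0.03067·0.07317/0.00103 = 1720 < 2300, so the laminar assumption holds.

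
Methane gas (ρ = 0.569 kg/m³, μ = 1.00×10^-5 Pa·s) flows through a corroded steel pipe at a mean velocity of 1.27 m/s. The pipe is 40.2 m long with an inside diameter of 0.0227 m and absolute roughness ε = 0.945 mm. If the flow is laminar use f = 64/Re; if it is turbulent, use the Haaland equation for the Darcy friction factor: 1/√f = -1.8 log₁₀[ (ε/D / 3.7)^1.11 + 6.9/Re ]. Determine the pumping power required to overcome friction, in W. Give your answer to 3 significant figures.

Reynolds number Re = ρVD/μ = 0.569 · 1.27 · 0.0227 / 1e-05 = 1640.
Re < 2300 → laminar flow, so f = 64/Re = 64/1640 = 0.03902 (the turbulent correlation is not needed).
Darcy-Weisbach: ΔP = f(L/D)(ρV²/2) = 0.03902·(40.2/0.0227)·(0.569·1.27²/2) = 0.03902·1771·0.4589 = 31.71 Pa.
Q = V·A = 1.27·0.0004047 = 0.000514 m³/s.
Pumping power P = QΔP = 0.000514·31.71 = 0.01630 W = 0.0163 W.

P ≈ 0.0163 W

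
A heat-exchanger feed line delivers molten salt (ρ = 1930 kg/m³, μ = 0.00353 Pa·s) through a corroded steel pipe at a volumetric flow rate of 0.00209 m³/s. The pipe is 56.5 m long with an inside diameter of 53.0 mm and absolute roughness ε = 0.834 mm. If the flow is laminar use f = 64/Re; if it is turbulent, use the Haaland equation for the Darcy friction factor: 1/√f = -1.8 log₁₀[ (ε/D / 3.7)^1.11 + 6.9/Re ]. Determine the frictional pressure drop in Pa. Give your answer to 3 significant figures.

ΔP ≈ 42600 Pa

Cross-sectional area A = πD²/4 = π(0.053)²/4 = 0.002206 m²; mean velocity V = Q/A = 0.00209/0.002206 = 0.9473 m/s.
Reynolds number Re = ρVD/μ = 1930 · 0.9473 · 0.053 / 0.00353 = 2.745e+04.
Re > 4000 → turbulent. Relative roughness ε/D = 0.000834/0.053 = 0.0157. Haaland: 1/√f = -1.8 log₁₀[(0.0157/3.7)^1.11 + 6.9/2.745e+04] = -1.8 log₁₀[0.00233 + 0.000251] = 4.658, so f = 0.04609.
Darcy-Weisbach: ΔP = f(L/D)(ρV²/2) = 0.04609·(56.5/0.053)·(1930·0.9473²/2) = 0.04609·1066·866 = 4.255e+04 Pa.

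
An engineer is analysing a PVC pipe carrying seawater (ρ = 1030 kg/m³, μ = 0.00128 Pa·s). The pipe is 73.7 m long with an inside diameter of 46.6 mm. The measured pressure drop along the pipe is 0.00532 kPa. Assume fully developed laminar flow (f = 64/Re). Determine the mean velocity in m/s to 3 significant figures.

For laminar flow, f = 64/Re with Re = ρVD/μ, so Darcy-Weisbach reduces to ΔP = 32μLV/D². Solving for V: V = ΔP·D²/(32μL) = 5.32·(0.0466)²/(32·0.00128·73.7) = 0.003827 m/s.
Check: Re = ρVD/μ = 1030·0.003827·0.0466/0.00128 = 143.5 < 2300, so the laminar assumption holds.

V ≈ 0.00383 m/s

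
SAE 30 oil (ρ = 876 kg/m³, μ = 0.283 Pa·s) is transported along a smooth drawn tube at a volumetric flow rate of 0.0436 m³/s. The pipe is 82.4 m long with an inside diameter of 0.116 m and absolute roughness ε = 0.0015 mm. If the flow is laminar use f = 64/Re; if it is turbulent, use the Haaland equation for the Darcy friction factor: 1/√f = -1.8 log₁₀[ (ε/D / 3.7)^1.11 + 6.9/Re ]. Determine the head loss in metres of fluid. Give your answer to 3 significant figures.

Cross-sectional area A = πD²/4 = π(0.116)²/4 = 0.01057 m²; mean velocity V = Q/A = 0.0436/0.01057 = 4.126 m/s.
Reynolds number Re = ρVD/μ = 876 · 4.126 · 0.116 / 0.283 = 1481.
Re < 2300 → laminar flow, so f = 64/Re = 64/1481 = 0.0432 (the turbulent correlation is not needed).
Darcy-Weisbach: ΔP = f(L/D)(ρV²/2) = 0.0432·(82.4/0.116)·(876·4.126²/2) = 0.0432·710.3·7455 = 2.288e+05 Pa.
Head loss h_f = ΔP/(ρg) = 2.288e+05/(876·9.81) = 26.6 m.

h_f ≈ 26.6 m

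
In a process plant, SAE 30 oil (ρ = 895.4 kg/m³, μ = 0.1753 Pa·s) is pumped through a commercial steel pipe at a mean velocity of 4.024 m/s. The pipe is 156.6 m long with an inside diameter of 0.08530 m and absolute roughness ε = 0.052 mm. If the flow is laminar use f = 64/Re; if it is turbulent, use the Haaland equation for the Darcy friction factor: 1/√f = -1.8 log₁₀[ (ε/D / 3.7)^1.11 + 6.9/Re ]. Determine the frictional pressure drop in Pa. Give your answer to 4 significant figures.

ΔP ≈ 485800 Pa

Reynolds number Re = ρVD/μ = 895.4 · 4.024 · 0.0853 / 0.175 = 1753.
Re < 2300 → laminar flow, so f = 64/Re = 64/1753 = 0.0365 (the turbulent correlation is not needed).
Darcy-Weisbach: ΔP = f(L/D)(ρV²/2) = 0.0365·(156.6/0.0853)·(895.4·4.024²/2) = 0.0365·1836·7249 = 4.858e+05 Pa.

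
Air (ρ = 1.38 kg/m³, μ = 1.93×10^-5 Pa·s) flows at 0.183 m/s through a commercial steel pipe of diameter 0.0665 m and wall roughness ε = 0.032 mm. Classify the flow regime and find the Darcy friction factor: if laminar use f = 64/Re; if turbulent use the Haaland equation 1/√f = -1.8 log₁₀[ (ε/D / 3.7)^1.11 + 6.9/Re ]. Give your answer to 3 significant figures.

f ≈ 0.0736

Re = ρVD/μ = 1.38·0.183·0.0665/1.93e-05 = 870.2.
Re < 2300 → laminar, so f = 64/Re = 0.07355 (roughness is irrelevant in laminar flow).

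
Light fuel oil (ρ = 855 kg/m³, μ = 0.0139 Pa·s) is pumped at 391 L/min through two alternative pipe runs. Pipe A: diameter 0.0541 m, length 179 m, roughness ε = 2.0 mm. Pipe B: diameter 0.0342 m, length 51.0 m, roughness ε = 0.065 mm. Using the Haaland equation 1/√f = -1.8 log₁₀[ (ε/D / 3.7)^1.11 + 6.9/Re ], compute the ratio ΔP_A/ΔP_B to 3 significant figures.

Pipe A: V = Q/A = 0.006517/0.002299 = 2.835 m/s; Re = 9434; ε/D = 0.037; Haaland → f = 0.06551; ΔP_A = f(L/D)(ρV²/2) = 7.447e+05 Pa.
Pipe B: V = Q/A = 0.006517/0.0009186 = 7.094 m/s; Re = 1.492e+04; ε/D = 0.0019; Haaland → f = 0.03083; ΔP_B = f(L/D)(ρV²/2) = 9.891e+05 Pa.
ΔP_A/ΔP_B = 7.447e+05/9.891e+05 = 0.753.

ΔP_A/ΔP_B ≈ 0.753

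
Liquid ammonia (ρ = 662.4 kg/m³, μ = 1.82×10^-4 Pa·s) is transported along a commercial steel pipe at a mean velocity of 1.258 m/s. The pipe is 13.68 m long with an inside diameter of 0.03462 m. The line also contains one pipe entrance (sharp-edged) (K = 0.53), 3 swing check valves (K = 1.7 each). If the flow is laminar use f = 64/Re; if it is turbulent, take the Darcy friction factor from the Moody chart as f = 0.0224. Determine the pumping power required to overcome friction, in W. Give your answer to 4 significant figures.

Reynolds number Re = ρVD/μ = 662.4 · 1.258 · 0.03462 / 0.000182 = 1.585e+05.
Re > 4000 → turbulent; use the Moody-chart value f = 0.0224.
Total minor-loss coefficient ΣK = 1·0.53 + 3·1.7 = 5.63.
ΔP = [f·L/D + ΣK]·(ρV²/2) = [0.0224·13.68/0.03462 + 5.63]·(662.4·1.258²/2) = [8.851 + 5.63]·524.1 = 7590 Pa.
Q = V·A = 1.258·0.0009413 = 0.001184 m³/s.
Pumping power P = QΔP = 0.001184·7590 = 8.9884 W = 8.988 W.

P ≈ 8.988 W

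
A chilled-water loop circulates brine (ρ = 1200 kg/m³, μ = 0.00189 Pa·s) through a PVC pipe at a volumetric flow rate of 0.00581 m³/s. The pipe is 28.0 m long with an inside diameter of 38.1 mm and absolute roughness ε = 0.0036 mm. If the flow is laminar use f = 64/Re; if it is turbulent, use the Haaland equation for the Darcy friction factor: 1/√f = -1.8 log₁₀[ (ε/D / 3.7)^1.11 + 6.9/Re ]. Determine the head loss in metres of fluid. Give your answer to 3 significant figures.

h_f ≈ 17.1 m

Cross-sectional area A = πD²/4 = π(0.0381)²/4 = 0.00114 m²; mean velocity V = Q/A = 0.00581/0.00114 = 5.096 m/s.
Reynolds number Re = ρVD/μ = 1200 · 5.096 · 0.0381 / 0.00189 = 1.233e+05.
Re > 4000 → turbulent. Relative roughness ε/D = 3.6e-06/0.0381 = 9.45e-05. Haaland: 1/√f = -1.8 log₁₀[(9.45e-05/3.7)^1.11 + 6.9/1.233e+05] = -1.8 log₁₀[7.98e-06 + 5.6e-05] = 7.549, so f = 0.01755.
Darcy-Weisbach: ΔP = f(L/D)(ρV²/2) = 0.01755·(28/0.0381)·(1200·5.096²/2) = 0.01755·734.9·1.558e+04 = 2.009e+05 Pa.
Head loss h_f = ΔP/(ρg) = 2.009e+05/(1200·9.81) = 17.1 m.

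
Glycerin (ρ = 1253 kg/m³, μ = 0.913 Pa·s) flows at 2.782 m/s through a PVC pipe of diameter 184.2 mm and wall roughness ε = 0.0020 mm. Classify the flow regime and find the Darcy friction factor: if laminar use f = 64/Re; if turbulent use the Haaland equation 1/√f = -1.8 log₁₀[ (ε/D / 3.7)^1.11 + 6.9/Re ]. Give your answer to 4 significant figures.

Re = ρVD/μ = 1253·2.782·0.1842/0.913 = 703.3.
Re < 2300 → laminar, so f = 64/Re = 0.091 (roughness is irrelevant in laminar flow).

f ≈ 0.09100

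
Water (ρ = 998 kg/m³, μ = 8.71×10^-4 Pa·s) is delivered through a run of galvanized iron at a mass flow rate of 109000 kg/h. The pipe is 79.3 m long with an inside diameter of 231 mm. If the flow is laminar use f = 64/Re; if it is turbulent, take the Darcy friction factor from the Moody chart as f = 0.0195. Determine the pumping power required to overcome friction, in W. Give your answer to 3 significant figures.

P ≈ 53.1 W

ṁ = 109000 kg/h = 109000/3600 = 30.28 kg/s.
A = πD²/4 = π(0.231)²/4 = 0.04191 m²; mean velocity V = ṁ/(ρA) = 30.28/(998 · 0.04191) = 0.7239 m/s.
Reynolds number Re = ρVD/μ = 998 · 0.7239 · 0.231 / 0.000871 = 1.916e+05.
Re > 4000 → turbulent; use the Moody-chart value f = 0.0195.
Darcy-Weisbach: ΔP = f(L/D)(ρV²/2) = 0.0195·(79.3/0.231)·(998·0.7239²/2) = 0.0195·343.3·261.5 = 1750 Pa.
Q = ṁ/ρ = 30.28/998 = 0.03034 m³/s.
Pumping power P = QΔP = 0.03034·1750 = 53.11 W = 53.1 W.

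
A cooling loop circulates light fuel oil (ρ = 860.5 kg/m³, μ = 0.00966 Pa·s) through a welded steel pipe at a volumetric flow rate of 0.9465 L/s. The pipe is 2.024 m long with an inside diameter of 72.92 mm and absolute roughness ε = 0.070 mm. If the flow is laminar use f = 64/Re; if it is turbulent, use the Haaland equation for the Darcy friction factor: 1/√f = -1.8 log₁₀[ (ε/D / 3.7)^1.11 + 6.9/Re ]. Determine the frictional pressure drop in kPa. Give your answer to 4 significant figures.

Q = 0.9465 L/s = 0.9465/1000 = 0.0009465 m³/s.
Cross-sectional area A = πD²/4 = π(0.07292)²/4 = 0.004176 m²; mean velocity V = Q/A = 0.0009465/0.004176 = 0.2266 m/s.
Reynolds number Re = ρVD/μ = 860.5 · 0.2266 · 0.07292 / 0.00966 = 1472.
Re < 2300 → laminar flow, so f = 64/Re = 64/1472 = 0.04347 (the turbulent correlation is not needed).
Darcy-Weisbach: ΔP = f(L/D)(ρV²/2) = 0.04347·(2.024/0.07292)·(860.5·0.2266²/2) = 0.04347·27.76·22.1 = 26.67 Pa.
ΔP = 26.67 Pa = 0.02667 kPa.

ΔP ≈ 0.02667 kPa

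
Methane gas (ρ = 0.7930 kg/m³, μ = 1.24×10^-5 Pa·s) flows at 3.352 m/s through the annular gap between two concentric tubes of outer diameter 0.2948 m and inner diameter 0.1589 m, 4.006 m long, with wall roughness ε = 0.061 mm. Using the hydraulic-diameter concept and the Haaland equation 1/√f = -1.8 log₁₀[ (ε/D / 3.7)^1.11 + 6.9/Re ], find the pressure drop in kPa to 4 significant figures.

Hydraulic diameter D_h = 4A/P = D_o - D_i = 0.2948 - 0.1589 = 0.1359 m.
Re = ρVD_h/μ = 0.793·3.352·0.1359/1.24e-05 = 2.913e+04.
ε/D_h = 6.1e-05/0.1359 = 0.000449; Haaland gives 1/√f = -1.8 log₁₀[4.5e-05+0.000237] = 6.39, so f = 0.02449.
ΔP = f(L/D_h)(ρV²/2) = 0.02449·4.006/0.1359·4.455 = 3.216 Pa.
ΔP = 0.003216 kPa.

ΔP ≈ 0.003216 kPa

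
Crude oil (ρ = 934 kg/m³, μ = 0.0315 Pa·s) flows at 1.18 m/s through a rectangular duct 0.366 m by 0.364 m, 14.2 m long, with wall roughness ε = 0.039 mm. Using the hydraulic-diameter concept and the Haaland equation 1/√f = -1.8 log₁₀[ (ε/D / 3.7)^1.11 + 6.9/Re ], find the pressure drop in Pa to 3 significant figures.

Hydraulic diameter D_h = 4A/P = 4·(0.366·0.364)/(2·(0.366+0.364)) = 0.5329/1.46 = 0.365 m.
Re = ρVD_h/μ = 934·1.18·0.365/0.0315 = 1.277e+04.
ε/D_h = 3.9e-05/0.365 = 0.000107; Haaland gives 1/√f = -1.8 log₁₀[9.15e-06+0.00054] = 5.868, so f = 0.02904.
ΔP = f(L/D_h)(ρV²/2) = 0.02904·14.2/0.365·650.3 = 734.7 Pa.

ΔP ≈ 735 Pa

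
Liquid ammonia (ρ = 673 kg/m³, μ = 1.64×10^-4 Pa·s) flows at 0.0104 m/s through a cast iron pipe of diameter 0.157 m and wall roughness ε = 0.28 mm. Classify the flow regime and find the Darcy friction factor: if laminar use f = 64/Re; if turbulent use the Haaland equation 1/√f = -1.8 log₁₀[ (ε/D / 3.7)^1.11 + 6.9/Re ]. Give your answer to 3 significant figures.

Re = ρVD/μ = 673·0.0104·0.157/0.000164 = 6700.
Re > 4000 → turbulent. ε/D = 0.00028/0.157 = 0.00178; Haaland: 1/√f = -1.8 log₁₀[0.000208 + 0.00103] = 5.233, so f = 0.03651.

f ≈ 0.0365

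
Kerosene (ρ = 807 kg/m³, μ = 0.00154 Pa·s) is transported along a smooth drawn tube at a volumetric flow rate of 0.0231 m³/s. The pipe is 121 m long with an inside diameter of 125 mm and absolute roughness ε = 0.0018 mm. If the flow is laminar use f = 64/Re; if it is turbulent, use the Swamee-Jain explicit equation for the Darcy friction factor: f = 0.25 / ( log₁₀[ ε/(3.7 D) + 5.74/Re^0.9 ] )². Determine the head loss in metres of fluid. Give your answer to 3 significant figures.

h_f ≈ 3.01 m

Cross-sectional area A = πD²/4 = π(0.125)²/4 = 0.01227 m²; mean velocity V = Q/A = 0.0231/0.01227 = 1.882 m/s.
Reynolds number Re = ρVD/μ = 807 · 1.882 · 0.125 / 0.00154 = 1.233e+05.
Re > 4000 → turbulent. Relative roughness ε/D = 1.8e-06/0.125 = 1.44e-05. Swamee-Jain: f = 0.25/(log₁₀[1.44e-05/3.7 + 5.74/1.233e+05^0.9])² = 0.25/(log₁₀[3.89e-06 + 0.00015])² = 0.25/(-3.812)² = 0.01721.
Darcy-Weisbach: ΔP = f(L/D)(ρV²/2) = 0.01721·(121/0.125)·(807·1.882²/2) = 0.01721·968·1430 = 2.381e+04 Pa.
Head loss h_f = ΔP/(ρg) = 2.381e+04/(807·9.81) = 3.01 m.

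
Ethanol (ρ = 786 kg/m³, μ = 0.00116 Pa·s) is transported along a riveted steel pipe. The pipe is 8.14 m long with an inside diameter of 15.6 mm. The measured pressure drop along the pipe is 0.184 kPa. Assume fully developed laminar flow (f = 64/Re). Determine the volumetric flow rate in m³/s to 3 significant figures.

Q ≈ 2.83×10^-5 m³/s

For laminar flow, f = 64/Re with Re = ρVD/μ, so Darcy-Weisbach reduces to ΔP = 32μLV/D². Solving for V: V = ΔP·D²/(32μL) = 184·(0.0156)²/(32·0.00116·8.14) = 0.1482 m/s.
Check: Re = ρVD/μ = 786·0.1482·0.0156/0.00116 = 1566 < 2300, so the laminar assumption holds.
Q = V·A = 0.1482·(π/4·0.0156²) = 2.833e-05 m³/s = 2.83×10^-5 m³/s.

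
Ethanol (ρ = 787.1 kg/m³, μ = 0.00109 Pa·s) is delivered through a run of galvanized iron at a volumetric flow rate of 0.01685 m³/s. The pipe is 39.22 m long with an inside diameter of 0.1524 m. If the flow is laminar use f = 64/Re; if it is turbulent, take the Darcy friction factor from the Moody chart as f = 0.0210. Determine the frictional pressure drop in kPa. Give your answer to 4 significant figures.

ΔP ≈ 1.815 kPa

Cross-sectional area A = πD²/4 = π(0.1524)²/4 = 0.01824 m²; mean velocity V = Q/A = 0.01685/0.01824 = 0.9237 m/s.
Reynolds number Re = ρVD/μ = 787.1 · 0.9237 · 0.1524 / 0.00109 = 1.017e+05.
Re > 4000 → turbulent; use the Moody-chart value f = 0.0210.
Darcy-Weisbach: ΔP = f(L/D)(ρV²/2) = 0.021·(39.22/0.1524)·(787.1·0.9237²/2) = 0.021·257.3·335.8 = 1815 Pa.
ΔP = 1815 Pa = 1.815 kPa.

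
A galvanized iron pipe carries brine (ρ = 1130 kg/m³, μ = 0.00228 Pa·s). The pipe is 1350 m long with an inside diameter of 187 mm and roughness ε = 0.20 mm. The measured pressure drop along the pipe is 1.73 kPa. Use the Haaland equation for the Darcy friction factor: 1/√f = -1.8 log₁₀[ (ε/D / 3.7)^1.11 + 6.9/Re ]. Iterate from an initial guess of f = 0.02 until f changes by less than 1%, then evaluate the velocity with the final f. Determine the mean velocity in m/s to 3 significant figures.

Rearranging Darcy-Weisbach: V = √(2·ΔP·D/(f·L·ρ)). With ε/D = 0.0002/0.187 = 0.00107, iterate starting from f = 0.02:
  f = 0.02 → V = √(2·1730·0.187/(0.02·1350·1130)) = 0.1456 m/s; Re = ρVD/μ = 1.35e+04; f → 0.03012
  f = 0.03012 → V = 0.1187 m/s; Re = 1.1e+04; f → 0.03155
  f = 0.03155 → V = 0.1159 m/s; Re = 1.075e+04; f → 0.03172
Converged (Δf/f < 1%). With the final f = 0.03172: V = √(2·1730·0.187/(0.03172·1350·1130)) = 0.1156 m/s.

V ≈ 0.116 m/s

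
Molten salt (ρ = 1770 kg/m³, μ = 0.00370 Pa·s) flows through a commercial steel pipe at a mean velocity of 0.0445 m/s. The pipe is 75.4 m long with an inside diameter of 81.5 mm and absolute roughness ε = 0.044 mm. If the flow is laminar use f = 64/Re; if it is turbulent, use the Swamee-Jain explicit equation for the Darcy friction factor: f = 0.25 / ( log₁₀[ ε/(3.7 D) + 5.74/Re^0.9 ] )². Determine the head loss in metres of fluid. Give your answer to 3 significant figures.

Reynolds number Re = ρVD/μ = 1770 · 0.0445 · 0.0815 / 0.0037 = 1735.
Re < 2300 → laminar flow, so f = 64/Re = 64/1735 = 0.03689 (the turbulent correlation is not needed).
Darcy-Weisbach: ΔP = f(L/D)(ρV²/2) = 0.03689·(75.4/0.0815)·(1770·0.0445²/2) = 0.03689·925.2·1.753 = 59.81 Pa.
Head loss h_f = ΔP/(ρg) = 59.81/(1770·9.81) = 0.00344 m.

h_f ≈ 0.00344 m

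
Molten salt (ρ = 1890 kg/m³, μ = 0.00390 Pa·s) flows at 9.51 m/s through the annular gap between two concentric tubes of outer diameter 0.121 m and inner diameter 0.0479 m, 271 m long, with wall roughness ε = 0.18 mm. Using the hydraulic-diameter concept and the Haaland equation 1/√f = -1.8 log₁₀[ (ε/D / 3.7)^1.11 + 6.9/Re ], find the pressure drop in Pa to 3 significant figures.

Hydraulic diameter D_h = 4A/P = D_o - D_i = 0.121 - 0.0479 = 0.0731 m.
Re = ρVD_h/μ = 1890·9.51·0.0731/0.0039 = 3.369e+05.
ε/D_h = 0.00018/0.0731 = 0.00246; Haaland gives 1/√f = -1.8 log₁₀[0.000298+2.05e-05] = 6.295, so f = 0.02523.
ΔP = f(L/D_h)(ρV²/2) = 0.02523·271/0.0731·8.547e+04 = 7.995e+06 Pa.

ΔP ≈ 7.99×10^6 Pa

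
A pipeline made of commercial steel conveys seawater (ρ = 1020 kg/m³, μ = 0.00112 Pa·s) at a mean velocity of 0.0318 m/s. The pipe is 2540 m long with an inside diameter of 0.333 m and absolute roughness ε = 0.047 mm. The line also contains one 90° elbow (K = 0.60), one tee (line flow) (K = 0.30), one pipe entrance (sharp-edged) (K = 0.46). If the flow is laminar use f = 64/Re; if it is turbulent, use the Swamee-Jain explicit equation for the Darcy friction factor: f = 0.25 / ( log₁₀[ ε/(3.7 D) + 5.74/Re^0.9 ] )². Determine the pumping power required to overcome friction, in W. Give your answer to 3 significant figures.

Reynolds number Re = ρVD/μ = 1020 · 0.0318 · 0.333 / 0.00112 = 9644.
Re > 4000 → turbulent. Relative roughness ε/D = 4.7e-05/0.333 = 0.000141. Swamee-Jain: f = 0.25/(log₁₀[0.000141/3.7 + 5.74/9644^0.9])² = 0.25/(log₁₀[3.81e-05 + 0.00149])² = 0.25/(-2.816)² = 0.03153.
Total minor-loss coefficient ΣK = 1·0.6 + 1·0.3 + 1·0.46 = 1.36.
ΔP = [f·L/D + ΣK]·(ρV²/2) = [0.03153·2540/0.333 + 1.36]·(1020·0.0318²/2) = [240.5 + 1.36]·0.5157 = 124.7 Pa.
Q = V·A = 0.0318·0.08709 = 0.00277 m³/s.
Pumping power P = QΔP = 0.00277·124.7 = 0.3454 W = 0.345 W.

P ≈ 0.345 W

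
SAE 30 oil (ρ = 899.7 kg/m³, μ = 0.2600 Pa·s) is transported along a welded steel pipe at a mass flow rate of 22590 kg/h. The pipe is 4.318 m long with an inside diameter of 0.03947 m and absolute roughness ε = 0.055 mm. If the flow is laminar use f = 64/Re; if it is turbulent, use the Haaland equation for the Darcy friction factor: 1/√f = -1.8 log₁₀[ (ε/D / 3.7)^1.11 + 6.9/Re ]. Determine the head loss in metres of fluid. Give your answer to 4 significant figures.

ṁ = 22590 kg/h = 22590/3600 = 6.275 kg/s.
A = πD²/4 = π(0.03947)²/4 = 0.001224 m²; mean velocity V = ṁ/(ρA) = 6.275/(899.7 · 0.001224) = 5.7 m/s.
Reynolds number Re = ρVD/μ = 899.7 · 5.7 · 0.03947 / 0.26 = 778.5.
Re < 2300 → laminar flow, so f = 64/Re = 64/778.5 = 0.0822 (the turbulent correlation is not needed).
Darcy-Weisbach: ΔP = f(L/D)(ρV²/2) = 0.0822·(4.318/0.03947)·(899.7·5.7²/2) = 0.0822·109.4·1.462e+04 = 1.315e+05 Pa.
Head loss h_f = ΔP/(ρg) = 1.315e+05/(899.7·9.81) = 14.89 m.

h_f ≈ 14.89 m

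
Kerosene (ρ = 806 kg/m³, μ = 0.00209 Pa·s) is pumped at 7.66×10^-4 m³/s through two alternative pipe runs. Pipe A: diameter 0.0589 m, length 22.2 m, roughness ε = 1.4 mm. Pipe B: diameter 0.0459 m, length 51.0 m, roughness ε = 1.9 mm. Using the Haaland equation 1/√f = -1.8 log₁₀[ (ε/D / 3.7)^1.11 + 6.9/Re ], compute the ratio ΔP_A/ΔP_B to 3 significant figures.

ΔP_A/ΔP_B ≈ 0.104

Pipe A: V = Q/A = 0.000766/0.002725 = 0.2811 m/s; Re = 6386; ε/D = 0.0238; Haaland → f = 0.05726; ΔP_A = f(L/D)(ρV²/2) = 687.4 Pa.
Pipe B: V = Q/A = 0.000766/0.001655 = 0.4629 m/s; Re = 8194; ε/D = 0.0414; Haaland → f = 0.06897; ΔP_B = f(L/D)(ρV²/2) = 6619 Pa.
ΔP_A/ΔP_B = 687.4/6619 = 0.104.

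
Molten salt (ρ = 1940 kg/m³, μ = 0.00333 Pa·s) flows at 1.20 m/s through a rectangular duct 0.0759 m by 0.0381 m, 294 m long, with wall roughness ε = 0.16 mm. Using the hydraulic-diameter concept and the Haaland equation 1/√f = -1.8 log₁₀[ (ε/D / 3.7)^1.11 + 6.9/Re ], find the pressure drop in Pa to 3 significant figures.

Hydraulic diameter D_h = 4A/P = 4·(0.0759·0.0381)/(2·(0.0759+0.0381)) = 0.01157/0.228 = 0.05073 m.
Re = ρVD_h/μ = 1940·1.2·0.05073/0.00333 = 3.547e+04.
ε/D_h = 0.00016/0.05073 = 0.00315; Haaland gives 1/√f = -1.8 log₁₀[0.000392+0.000195] = 5.817, so f = 0.02955.
ΔP = f(L/D_h)(ρV²/2) = 0.02955·294/0.05073·1397 = 2.392e+05 Pa.

ΔP ≈ 239000 Pa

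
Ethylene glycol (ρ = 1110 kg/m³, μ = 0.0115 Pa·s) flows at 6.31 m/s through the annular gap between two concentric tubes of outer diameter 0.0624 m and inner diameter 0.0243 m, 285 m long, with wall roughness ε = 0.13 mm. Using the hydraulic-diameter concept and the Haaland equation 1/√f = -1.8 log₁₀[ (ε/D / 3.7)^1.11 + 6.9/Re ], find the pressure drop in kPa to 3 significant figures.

Hydraulic diameter D_h = 4A/P = D_o - D_i = 0.0624 - 0.0243 = 0.0381 m.
Re = ρVD_h/μ = 1110·6.31·0.0381/0.0115 = 2.32e+04.
ε/D_h = 0.00013/0.0381 = 0.00341; Haaland gives 1/√f = -1.8 log₁₀[0.000428+0.000297] = 5.652, so f = 0.03131.
ΔP = f(L/D_h)(ρV²/2) = 0.03131·285/0.0381·2.21e+04 = 5.175e+06 Pa.
ΔP = 5180 kPa.

ΔP ≈ 5180 kPa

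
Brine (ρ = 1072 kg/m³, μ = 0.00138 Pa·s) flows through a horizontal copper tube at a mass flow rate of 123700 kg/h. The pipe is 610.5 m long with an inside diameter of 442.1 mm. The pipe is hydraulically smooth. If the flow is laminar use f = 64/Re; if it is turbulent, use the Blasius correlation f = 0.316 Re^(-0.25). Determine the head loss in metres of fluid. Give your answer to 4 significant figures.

h_f ≈ 0.05926 m

ṁ = 123700 kg/h = 123700/3600 = 34.36 kg/s.
A = πD²/4 = π(0.4421)²/4 = 0.1535 m²; mean velocity V = ṁ/(ρA) = 34.36/(1072 · 0.1535) = 0.2088 m/s.
Reynolds number Re = ρVD/μ = 1072 · 0.2088 · 0.4421 / 0.00138 = 7.171e+04.
Re > 4000 → turbulent. Smooth-pipe (Blasius): f = 0.316 Re^(-0.25) = 0.316/(7.171e+04)^0.25 = 0.01931.
Darcy-Weisbach: ΔP = f(L/D)(ρV²/2) = 0.01931·(610.5/0.4421)·(1072·0.2088²/2) = 0.01931·1381·23.37 = 623.2 Pa.
Head loss h_f = ΔP/(ρg) = 623.2/(1072·9.81) = 0.05926 m.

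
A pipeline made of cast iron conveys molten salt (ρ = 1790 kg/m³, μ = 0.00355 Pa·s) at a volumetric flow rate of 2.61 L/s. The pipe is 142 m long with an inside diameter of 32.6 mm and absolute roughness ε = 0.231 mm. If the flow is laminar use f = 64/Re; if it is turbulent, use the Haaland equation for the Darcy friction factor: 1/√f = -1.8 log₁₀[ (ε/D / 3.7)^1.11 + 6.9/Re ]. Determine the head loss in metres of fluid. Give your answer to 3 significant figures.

Q = 2.61 L/s = 2.61/1000 = 0.00261 m³/s.
Cross-sectional area A = πD²/4 = π(0.0326)²/4 = 0.0008347 m²; mean velocity V = Q/A = 0.00261/0.0008347 = 3.127 m/s.
Reynolds number Re = ρVD/μ = 1790 · 3.127 · 0.0326 / 0.00355 = 5.14e+04.
Re > 4000 → turbulent. Relative roughness ε/D = 0.000231/0.0326 = 0.00709. Haaland: 1/√f = -1.8 log₁₀[(0.00709/3.7)^1.11 + 6.9/5.14e+04] = -1.8 log₁₀[0.000962 + 0.000134] = 5.328, so f = 0.03523.
Darcy-Weisbach: ΔP = f(L/D)(ρV²/2) = 0.03523·(142/0.0326)·(1790·3.127²/2) = 0.03523·4356·8751 = 1.343e+06 Pa.
Head loss h_f = ΔP/(ρg) = 1.343e+06/(1790·9.81) = 76.5 m.

h_f ≈ 76.5 m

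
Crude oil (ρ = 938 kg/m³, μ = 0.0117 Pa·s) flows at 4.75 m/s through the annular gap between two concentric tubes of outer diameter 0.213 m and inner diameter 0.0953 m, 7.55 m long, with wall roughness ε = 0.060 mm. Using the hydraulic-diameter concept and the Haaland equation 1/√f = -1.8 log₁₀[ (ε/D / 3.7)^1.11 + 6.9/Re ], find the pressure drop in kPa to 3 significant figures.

ΔP ≈ 15.4 kPa

Hydraulic diameter D_h = 4A/P = D_o - D_i = 0.213 - 0.0953 = 0.1177 m.
Re = ρVD_h/μ = 938·4.75·0.1177/0.0117 = 4.482e+04.
ε/D_h = 6e-05/0.1177 = 0.00051; Haaland gives 1/√f = -1.8 log₁₀[5.18e-05+0.000154] = 6.636, so f = 0.02271.
ΔP = f(L/D_h)(ρV²/2) = 0.02271·7.55/0.1177·1.058e+04 = 1.541e+04 Pa.
ΔP = 15.4 kPa.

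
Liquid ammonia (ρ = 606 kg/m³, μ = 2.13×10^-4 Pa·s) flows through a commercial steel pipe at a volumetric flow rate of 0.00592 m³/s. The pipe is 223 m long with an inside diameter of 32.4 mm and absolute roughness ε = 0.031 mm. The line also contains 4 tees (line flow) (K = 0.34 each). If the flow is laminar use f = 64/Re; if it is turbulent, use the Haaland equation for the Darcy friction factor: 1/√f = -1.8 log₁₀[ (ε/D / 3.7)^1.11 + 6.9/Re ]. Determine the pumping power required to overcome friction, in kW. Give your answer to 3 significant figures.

P ≈ 12.8 kW

Cross-sectional area A = πD²/4 = π(0.0324)²/4 = 0.0008245 m²; mean velocity V = Q/A = 0.00592/0.0008245 = 7.18 m/s.
Reynolds number Re = ρVD/μ = 606 · 7.18 · 0.0324 / 0.000213 = 6.619e+05.
Re > 4000 → turbulent. Relative roughness ε/D = 3.1e-05/0.0324 = 0.000957. Haaland: 1/√f = -1.8 log₁₀[(0.000957/3.7)^1.11 + 6.9/6.619e+05] = -1.8 log₁₀[0.000104 + 1.04e-05] = 7.093, so f = 0.01988.
Total minor-loss coefficient ΣK = 4·0.34 = 1.36.
ΔP = [f·L/D + ΣK]·(ρV²/2) = [0.01988·223/0.0324 + 1.36]·(606·7.18²/2) = [136.8 + 1.36]·1.562e+04 = 2.158e+06 Pa.
Pumping power P = QΔP = 0.00592·2.158e+06 = 12780 W = 12.8 kW.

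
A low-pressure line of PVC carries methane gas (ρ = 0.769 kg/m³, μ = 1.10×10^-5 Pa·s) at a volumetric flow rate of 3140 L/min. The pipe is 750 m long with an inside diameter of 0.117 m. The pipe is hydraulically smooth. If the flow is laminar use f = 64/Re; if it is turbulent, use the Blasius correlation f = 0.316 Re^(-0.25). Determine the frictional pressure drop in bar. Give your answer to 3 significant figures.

Q = 3140 L/min = 3140/60000 = 0.05233 m³/s.
Cross-sectional area A = πD²/4 = π(0.117)²/4 = 0.01075 m²; mean velocity V = Q/A = 0.05233/0.01075 = 4.868 m/s.
Reynolds number Re = ρVD/μ = 0.769 · 4.868 · 0.117 / 1.1e-05 = 3.981e+04.
Re > 4000 → turbulent. Smooth-pipe (Blasius): f = 0.316 Re^(-0.25) = 0.316/(3.981e+04)^0.25 = 0.02237.
Darcy-Weisbach: ΔP = f(L/D)(ρV²/2) = 0.02237·(750/0.117)·(0.769·4.868²/2) = 0.02237·6410·9.11 = 1306 Pa.
ΔP = 1306 Pa = 0.0131 bar.

ΔP ≈ 0.0131 bar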